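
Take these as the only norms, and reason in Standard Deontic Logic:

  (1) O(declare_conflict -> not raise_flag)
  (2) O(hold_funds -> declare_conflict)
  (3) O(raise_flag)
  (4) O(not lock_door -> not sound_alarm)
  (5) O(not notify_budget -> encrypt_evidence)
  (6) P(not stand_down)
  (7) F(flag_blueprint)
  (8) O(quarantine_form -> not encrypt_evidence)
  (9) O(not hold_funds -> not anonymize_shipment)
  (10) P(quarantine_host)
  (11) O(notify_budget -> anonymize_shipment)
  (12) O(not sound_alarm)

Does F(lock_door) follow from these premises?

Premise 4 is O(not lock_door -> not sound_alarm); even if O(not sound_alarm) held, inferring O(not lock_door) would be affirming the consequent — invalid.
No other premise forces O(not lock_door). An ideal world satisfying every premise can still have lock_door true, so F(lock_door) is not derivable.

No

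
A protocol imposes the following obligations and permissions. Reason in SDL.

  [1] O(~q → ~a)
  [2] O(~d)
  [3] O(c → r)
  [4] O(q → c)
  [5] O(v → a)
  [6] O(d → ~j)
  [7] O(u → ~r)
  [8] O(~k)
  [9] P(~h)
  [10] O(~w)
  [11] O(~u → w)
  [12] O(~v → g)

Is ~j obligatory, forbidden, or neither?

Premise 6 is O(d → ~j), but O(d) is not derivable from the premises, so it does not yield O(~j).
No premise or chain of K-axiom applications forces O(~j), and none forces O(j). So ~j is neither obligatory nor forbidden under these norms.

Neither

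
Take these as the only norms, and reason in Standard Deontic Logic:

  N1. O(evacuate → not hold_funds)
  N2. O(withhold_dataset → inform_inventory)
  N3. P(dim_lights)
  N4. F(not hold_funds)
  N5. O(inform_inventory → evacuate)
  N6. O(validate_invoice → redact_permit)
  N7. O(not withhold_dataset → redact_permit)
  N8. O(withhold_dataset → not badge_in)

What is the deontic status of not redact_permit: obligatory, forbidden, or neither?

Premise 4, F(not hold_funds), is equivalent to O(hold_funds).
The contrapositive of premise 1 (O(evacuate → not hold_funds)) is O(hold_funds → not evacuate), and O(hold_funds) is already established, so O(not evacuate).
Premise 5 is O(inform_inventory → evacuate); contrapositively O(not evacuate → not inform_inventory). Since O(not evacuate) holds, K gives O(not inform_inventory).
Premise 2, O(withhold_dataset → inform_inventory), contraposes to O(not inform_inventory → not withhold_dataset); with O(not inform_inventory) we get O(not withhold_dataset).
Premise 7 is O(not withhold_dataset → redact_permit); since O(not withhold_dataset), deontic closure gives O(redact_permit).
Premises 3, 6, 8 do not contribute to this derivation.
Thus O(redact_permit), which is F(not redact_permit): not redact_permit is forbidden.

Forbidden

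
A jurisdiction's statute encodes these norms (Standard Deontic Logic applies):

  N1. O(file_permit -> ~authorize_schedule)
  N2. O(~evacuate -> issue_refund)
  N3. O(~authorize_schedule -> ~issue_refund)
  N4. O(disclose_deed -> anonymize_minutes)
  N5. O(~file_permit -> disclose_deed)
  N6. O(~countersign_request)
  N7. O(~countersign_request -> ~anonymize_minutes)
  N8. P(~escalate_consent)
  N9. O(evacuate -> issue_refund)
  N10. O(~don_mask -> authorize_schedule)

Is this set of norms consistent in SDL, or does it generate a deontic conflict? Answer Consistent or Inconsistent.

Inconsistent

Premises 2 and 9 cover both cases: O(~evacuate -> issue_refund) and O(evacuate -> issue_refund). Since ~evacuate ∨ evacuate is a tautology, O(issue_refund) follows.
Premise 3, O(~authorize_schedule -> ~issue_refund), contraposes to O(issue_refund -> authorize_schedule); with O(issue_refund) we get O(authorize_schedule).
The contrapositive of premise 1 (O(file_permit -> ~authorize_schedule)) is O(authorize_schedule -> ~file_permit), and O(authorize_schedule) is already established, so O(~file_permit).
With premise 5, O(~file_permit -> disclose_deed), the K-axiom yields O(disclose_deed).
Applying K to premise 4 (O(disclose_deed -> anonymize_minutes)) and O(disclose_deed) yields O(anonymize_minutes).
Premise 7 is O(~countersign_request -> ~anonymize_minutes); contrapositively O(anonymize_minutes -> countersign_request). Since O(anonymize_minutes) holds, K gives O(countersign_request).
Yet premise 6 states O(~countersign_request).
We now have both O(countersign_request) and O(~countersign_request) — countersign_request is simultaneously obligatory and forbidden, violating the D-axiom.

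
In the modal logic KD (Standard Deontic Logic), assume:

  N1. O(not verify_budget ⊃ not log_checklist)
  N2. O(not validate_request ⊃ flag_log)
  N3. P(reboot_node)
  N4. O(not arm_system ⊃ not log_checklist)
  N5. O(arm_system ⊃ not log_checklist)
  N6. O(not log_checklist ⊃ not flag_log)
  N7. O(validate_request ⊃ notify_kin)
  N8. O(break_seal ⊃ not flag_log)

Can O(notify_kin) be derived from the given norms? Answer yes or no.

Yes

By case analysis on not arm_system: premise 4 gives O(not arm_system ⊃ not log_checklist) and premise 5 gives O(arm_system ⊃ not log_checklist), so O(not log_checklist) either way.
Applying K to premise 6 (O(not log_checklist ⊃ not flag_log)) and O(not log_checklist) yields O(not flag_log).
Premise 2, O(not validate_request ⊃ flag_log), contraposes to O(not flag_log ⊃ validate_request); with O(not flag_log) we get O(validate_request).
Premise 7 is O(validate_request ⊃ notify_kin); since O(validate_request), deontic closure gives O(notify_kin).
Premises 1, 3, 8 do not contribute to this derivation.
So O(notify_kin) follows.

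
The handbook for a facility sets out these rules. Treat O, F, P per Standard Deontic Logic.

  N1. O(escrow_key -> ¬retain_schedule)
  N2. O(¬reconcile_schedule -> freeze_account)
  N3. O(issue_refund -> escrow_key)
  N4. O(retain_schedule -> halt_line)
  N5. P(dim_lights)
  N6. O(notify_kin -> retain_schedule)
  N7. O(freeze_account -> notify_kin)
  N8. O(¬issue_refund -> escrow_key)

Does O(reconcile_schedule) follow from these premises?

Yes

By case analysis on ¬issue_refund: premise 8 gives O(¬issue_refund -> escrow_key) and premise 3 gives O(issue_refund -> escrow_key), so O(escrow_key) either way.
Applying K to premise 1 (O(escrow_key -> ¬retain_schedule)) and O(escrow_key) yields O(¬retain_schedule).
Premise 6 is O(notify_kin -> retain_schedule); contrapositively O(¬retain_schedule -> ¬notify_kin). Since O(¬retain_schedule) holds, K gives O(¬notify_kin).
The contrapositive of premise 7 (O(freeze_account -> notify_kin)) is O(¬notify_kin -> ¬freeze_account), and O(¬notify_kin) is already established, so O(¬freeze_account).
Premise 2 is O(¬reconcile_schedule -> freeze_account); contrapositively O(¬freeze_account -> reconcile_schedule). Since O(¬freeze_account) holds, K gives O(reconcile_schedule).
Premises 4, 5 do not contribute to this derivation.
So O(reconcile_schedule) follows.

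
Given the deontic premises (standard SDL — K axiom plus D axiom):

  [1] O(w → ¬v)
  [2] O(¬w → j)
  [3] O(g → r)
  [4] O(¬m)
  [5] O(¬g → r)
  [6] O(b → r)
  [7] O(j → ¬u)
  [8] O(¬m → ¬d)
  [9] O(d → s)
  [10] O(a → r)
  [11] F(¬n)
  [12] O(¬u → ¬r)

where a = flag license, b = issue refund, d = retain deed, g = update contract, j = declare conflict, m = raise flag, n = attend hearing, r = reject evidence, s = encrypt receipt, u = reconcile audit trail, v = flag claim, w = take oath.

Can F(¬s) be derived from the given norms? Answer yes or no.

Premise 9 is O(d → s), but O(d) is not derivable from the premises, so it does not yield O(s).
No other premise forces O(s). An ideal world satisfying every premise can still have ¬s true, so F(¬s) is not derivable.

No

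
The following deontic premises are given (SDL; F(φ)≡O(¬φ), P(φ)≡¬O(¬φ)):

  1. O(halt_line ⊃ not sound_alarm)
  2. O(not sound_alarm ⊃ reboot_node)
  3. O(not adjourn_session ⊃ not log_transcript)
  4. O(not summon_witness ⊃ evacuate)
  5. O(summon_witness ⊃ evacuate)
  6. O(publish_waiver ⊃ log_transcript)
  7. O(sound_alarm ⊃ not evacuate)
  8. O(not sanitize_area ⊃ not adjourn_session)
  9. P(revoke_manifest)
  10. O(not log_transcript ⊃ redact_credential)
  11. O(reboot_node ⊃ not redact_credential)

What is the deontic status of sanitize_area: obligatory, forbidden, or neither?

Obligatory

Premises 5 and 4 are O(summon_witness ⊃ evacuate) and O(not summon_witness ⊃ evacuate); every ideal world satisfies summon_witness or not summon_witness, so in either case evacuate holds — hence O(evacuate).
Premise 7 is O(sound_alarm ⊃ not evacuate); contrapositively O(evacuate ⊃ not sound_alarm). Since O(evacuate) holds, K gives O(not sound_alarm).
With premise 2, O(not sound_alarm ⊃ reboot_node), the K-axiom yields O(reboot_node).
With premise 11, O(reboot_node ⊃ not redact_credential), the K-axiom yields O(not redact_credential).
Premise 10, O(not log_transcript ⊃ redact_credential), contraposes to O(not redact_credential ⊃ log_transcript); with O(not redact_credential) we get O(log_transcript).
Premise 3 is O(not adjourn_session ⊃ not log_transcript); contrapositively O(log_transcript ⊃ adjourn_session). Since O(log_transcript) holds, K gives O(adjourn_session).
Premise 8, O(not sanitize_area ⊃ not adjourn_session), contraposes to O(adjourn_session ⊃ sanitize_area); with O(adjourn_session) we get O(sanitize_area).
Premises 1, 6, 9 do not contribute to this derivation.
Hence sanitize_area is obligatory.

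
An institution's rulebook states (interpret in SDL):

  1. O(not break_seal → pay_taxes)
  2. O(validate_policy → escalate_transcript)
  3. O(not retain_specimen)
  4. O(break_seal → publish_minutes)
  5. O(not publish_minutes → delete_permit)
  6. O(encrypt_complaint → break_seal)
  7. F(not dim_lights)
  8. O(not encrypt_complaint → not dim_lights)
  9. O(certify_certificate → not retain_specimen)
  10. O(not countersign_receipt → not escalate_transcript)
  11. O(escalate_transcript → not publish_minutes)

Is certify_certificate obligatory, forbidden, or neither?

Neither

Premise 9 is O(certify_certificate → not retain_specimen); even if O(not retain_specimen) held, inferring O(certify_certificate) would be affirming the consequent — invalid.
No premise or chain of K-axiom applications forces O(certify_certificate), and none forces O(not certify_certificate). So certify_certificate is neither obligatory nor forbidden under these norms.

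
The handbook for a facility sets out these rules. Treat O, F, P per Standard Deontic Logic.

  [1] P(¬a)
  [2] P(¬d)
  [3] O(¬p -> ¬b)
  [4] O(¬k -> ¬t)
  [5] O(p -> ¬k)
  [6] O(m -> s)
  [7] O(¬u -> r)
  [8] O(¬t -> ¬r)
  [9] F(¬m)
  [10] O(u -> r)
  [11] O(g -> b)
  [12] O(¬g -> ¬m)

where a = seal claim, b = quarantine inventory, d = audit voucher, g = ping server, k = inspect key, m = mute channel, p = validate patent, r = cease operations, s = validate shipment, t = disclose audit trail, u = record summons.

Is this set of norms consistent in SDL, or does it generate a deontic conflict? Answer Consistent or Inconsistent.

Premises 7 and 10 are O(¬u -> r) and O(u -> r); every ideal world satisfies ¬u or u, so in either case r holds — hence O(r).
The contrapositive of premise 8 (O(¬t -> ¬r)) is O(r -> t), and O(r) is already established, so O(t).
The contrapositive of premise 4 (O(¬k -> ¬t)) is O(t -> k), and O(t) is already established, so O(k).
Premise 5, O(p -> ¬k), contraposes to O(k -> ¬p); with O(k) we get O(¬p).
Premise 3 is O(¬p -> ¬b); since O(¬p), deontic closure gives O(¬b).
The contrapositive of premise 11 (O(g -> b)) is O(¬b -> ¬g), and O(¬b) is already established, so O(¬g).
Premise 12 is O(¬g -> ¬m); since O(¬g), deontic closure gives O(¬m).
Yet premise 9 is F(¬m), i.e. O(m).
We now have both O(¬m) and O(m) — m is simultaneously obligatory and forbidden, violating the D-axiom.

Inconsistent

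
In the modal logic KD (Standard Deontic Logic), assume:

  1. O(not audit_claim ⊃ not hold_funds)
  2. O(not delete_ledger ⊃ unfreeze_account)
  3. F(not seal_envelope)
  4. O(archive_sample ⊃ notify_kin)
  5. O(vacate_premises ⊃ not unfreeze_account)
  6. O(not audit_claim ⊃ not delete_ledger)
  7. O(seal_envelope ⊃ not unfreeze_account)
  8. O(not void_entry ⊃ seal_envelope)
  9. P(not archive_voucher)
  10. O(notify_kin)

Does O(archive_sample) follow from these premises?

Premise 4 is O(archive_sample ⊃ notify_kin); even if O(notify_kin) held, inferring O(archive_sample) would be affirming the consequent — invalid.
No other premise forces O(archive_sample). An ideal world satisfying every premise can still have archive_sample false, so O(archive_sample) is not derivable.

No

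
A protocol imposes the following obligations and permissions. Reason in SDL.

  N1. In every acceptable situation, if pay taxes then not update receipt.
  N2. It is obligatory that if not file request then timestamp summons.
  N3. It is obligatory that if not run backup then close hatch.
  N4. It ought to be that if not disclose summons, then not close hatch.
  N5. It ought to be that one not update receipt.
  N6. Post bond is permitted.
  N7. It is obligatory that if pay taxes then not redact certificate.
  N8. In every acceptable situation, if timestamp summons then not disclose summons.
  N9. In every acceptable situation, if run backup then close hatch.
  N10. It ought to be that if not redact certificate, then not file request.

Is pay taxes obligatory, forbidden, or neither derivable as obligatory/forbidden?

By case analysis on ¬run_backup: premise 3 gives O(¬run_backup → close_hatch) and premise 9 gives O(run_backup → close_hatch), so O(close_hatch) either way.
Premise 4 is O(¬disclose_summons → ¬close_hatch); contrapositively O(close_hatch → disclose_summons). Since O(close_hatch) holds, K gives O(disclose_summons).
The contrapositive of premise 8 (O(timestamp_summons → ¬disclose_summons)) is O(disclose_summons → ¬timestamp_summons), and O(disclose_summons) is already established, so O(¬timestamp_summons).
Premise 2, O(¬file_request → timestamp_summons), contraposes to O(¬timestamp_summons → file_request); with O(¬timestamp_summons) we get O(file_request).
The contrapositive of premise 10 (O(¬redact_certificate → ¬file_request)) is O(file_request → redact_certificate), and O(file_request) is already established, so O(redact_certificate).
Premise 7 is O(pay_taxes → ¬redact_certificate); contrapositively O(redact_certificate → ¬pay_taxes). Since O(redact_certificate) holds, K gives O(¬pay_taxes).
Premises 1, 5, 6 do not contribute to this derivation.
Thus O(¬pay_taxes), which is F(pay_taxes): pay_taxes is forbidden.

Forbidden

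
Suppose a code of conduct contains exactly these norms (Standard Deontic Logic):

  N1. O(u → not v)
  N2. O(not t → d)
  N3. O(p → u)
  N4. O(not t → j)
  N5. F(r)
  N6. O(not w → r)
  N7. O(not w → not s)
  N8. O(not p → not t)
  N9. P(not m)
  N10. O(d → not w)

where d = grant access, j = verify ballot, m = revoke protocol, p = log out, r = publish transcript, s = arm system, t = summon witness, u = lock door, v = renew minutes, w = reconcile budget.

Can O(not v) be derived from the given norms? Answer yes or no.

Premise 5 is F(r), i.e. O(not r).
Premise 6 is O(not w → r); contrapositively O(not r → w). Since O(not r) holds, K gives O(w).
Premise 10 is O(d → not w); contrapositively O(w → not d). Since O(w) holds, K gives O(not d).
Premise 2 is O(not t → d); contrapositively O(not d → t). Since O(not d) holds, K gives O(t).
Premise 8, O(not p → not t), contraposes to O(t → p); with O(t) we get O(p).
With premise 3, O(p → u), the K-axiom yields O(u).
From O(u) and premise 1, O(u → not v), we obtain O(not v).
Premises 4, 7, 9 do not contribute to this derivation.
So O(not v) follows.

Yes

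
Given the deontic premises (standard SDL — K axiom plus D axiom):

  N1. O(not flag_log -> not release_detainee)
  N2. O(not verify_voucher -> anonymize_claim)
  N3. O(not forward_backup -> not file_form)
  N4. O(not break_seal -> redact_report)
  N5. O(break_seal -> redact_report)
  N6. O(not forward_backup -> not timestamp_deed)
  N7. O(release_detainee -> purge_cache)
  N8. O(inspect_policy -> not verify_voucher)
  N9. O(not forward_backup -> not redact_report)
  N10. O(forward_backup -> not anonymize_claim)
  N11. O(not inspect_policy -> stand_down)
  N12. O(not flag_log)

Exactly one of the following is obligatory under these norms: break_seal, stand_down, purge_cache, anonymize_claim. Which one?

Premises 4 and 5 are O(not break_seal -> redact_report) and O(break_seal -> redact_report); every ideal world satisfies not break_seal or break_seal, so in either case redact_report holds — hence O(redact_report).
Premise 9, O(not forward_backup -> not redact_report), contraposes to O(redact_report -> forward_backup); with O(redact_report) we get O(forward_backup).
Applying K to premise 10 (O(forward_backup -> not anonymize_claim)) and O(forward_backup) yields O(not anonymize_claim).
Premise 2, O(not verify_voucher -> anonymize_claim), contraposes to O(not anonymize_claim -> verify_voucher); with O(not anonymize_claim) we get O(verify_voucher).
Premise 8 is O(inspect_policy -> not verify_voucher); contrapositively O(verify_voucher -> not inspect_policy). Since O(verify_voucher) holds, K gives O(not inspect_policy).
Premise 11 is O(not inspect_policy -> stand_down); since O(not inspect_policy), deontic closure gives O(stand_down).
So O(stand_down) holds — stand_down is obligatory. None of the other listed options is made obligatory by any chain of premises.

stand_down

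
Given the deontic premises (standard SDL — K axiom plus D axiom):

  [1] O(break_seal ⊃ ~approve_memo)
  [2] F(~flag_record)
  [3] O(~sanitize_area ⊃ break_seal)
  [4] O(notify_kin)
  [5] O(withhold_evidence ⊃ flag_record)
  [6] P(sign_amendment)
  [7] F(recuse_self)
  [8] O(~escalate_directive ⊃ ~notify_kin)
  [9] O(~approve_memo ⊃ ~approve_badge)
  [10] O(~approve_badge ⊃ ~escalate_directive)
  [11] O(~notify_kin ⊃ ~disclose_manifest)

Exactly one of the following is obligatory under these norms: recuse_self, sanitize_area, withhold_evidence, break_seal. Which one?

sanitize_area

Premise 4 states O(notify_kin) outright.
Premise 8, O(~escalate_directive ⊃ ~notify_kin), contraposes to O(notify_kin ⊃ escalate_directive); with O(notify_kin) we get O(escalate_directive).
Premise 10, O(~approve_badge ⊃ ~escalate_directive), contraposes to O(escalate_directive ⊃ approve_badge); with O(escalate_directive) we get O(approve_badge).
Premise 9 is O(~approve_memo ⊃ ~approve_badge); contrapositively O(approve_badge ⊃ approve_memo). Since O(approve_badge) holds, K gives O(approve_memo).
Premise 1, O(break_seal ⊃ ~approve_memo), contraposes to O(approve_memo ⊃ ~break_seal); with O(approve_memo) we get O(~break_seal).
The contrapositive of premise 3 (O(~sanitize_area ⊃ break_seal)) is O(~break_seal ⊃ sanitize_area), and O(~break_seal) is already established, so O(sanitize_area).
So O(sanitize_area) holds — sanitize_area is obligatory. None of the other listed options is made obligatory by any chain of premises.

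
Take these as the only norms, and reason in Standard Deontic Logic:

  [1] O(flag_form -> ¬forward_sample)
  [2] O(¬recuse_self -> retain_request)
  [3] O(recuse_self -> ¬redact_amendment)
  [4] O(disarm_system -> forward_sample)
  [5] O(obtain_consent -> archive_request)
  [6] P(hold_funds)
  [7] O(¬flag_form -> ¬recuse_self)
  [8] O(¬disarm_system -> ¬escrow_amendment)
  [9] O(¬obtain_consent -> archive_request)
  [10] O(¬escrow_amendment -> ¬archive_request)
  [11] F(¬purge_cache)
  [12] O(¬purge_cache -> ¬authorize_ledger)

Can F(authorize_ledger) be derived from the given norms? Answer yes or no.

No

Premise 12 is O(¬purge_cache -> ¬authorize_ledger), but O(¬purge_cache) is not derivable from the premises, so it does not yield O(¬authorize_ledger).
No other premise forces O(¬authorize_ledger). An ideal world satisfying every premise can still have authorize_ledger true, so F(authorize_ledger) is not derivable.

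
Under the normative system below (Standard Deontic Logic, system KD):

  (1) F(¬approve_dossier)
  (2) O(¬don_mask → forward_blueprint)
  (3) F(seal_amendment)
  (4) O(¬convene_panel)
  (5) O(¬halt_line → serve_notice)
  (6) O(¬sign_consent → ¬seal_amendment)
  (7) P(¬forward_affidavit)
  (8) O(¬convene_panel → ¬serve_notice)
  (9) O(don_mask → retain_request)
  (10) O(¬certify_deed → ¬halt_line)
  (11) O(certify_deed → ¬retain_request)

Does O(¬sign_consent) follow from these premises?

No

Premise 6 is O(¬sign_consent → ¬seal_amendment); even if O(¬seal_amendment) held, inferring O(¬sign_consent) would be affirming the consequent — invalid.
No other premise forces O(¬sign_consent). An ideal world satisfying every premise can still have ¬sign_consent false, so O(¬sign_consent) is not derivable.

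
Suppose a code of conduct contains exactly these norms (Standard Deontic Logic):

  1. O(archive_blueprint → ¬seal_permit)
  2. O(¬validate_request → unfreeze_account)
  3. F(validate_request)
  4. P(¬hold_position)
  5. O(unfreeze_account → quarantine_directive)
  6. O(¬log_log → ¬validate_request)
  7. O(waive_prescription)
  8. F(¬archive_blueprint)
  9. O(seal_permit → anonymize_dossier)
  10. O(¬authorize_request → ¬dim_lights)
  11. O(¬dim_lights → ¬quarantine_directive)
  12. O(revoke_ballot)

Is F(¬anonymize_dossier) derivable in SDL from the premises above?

No

Premise 9 is O(seal_permit → anonymize_dossier), but O(seal_permit) is not derivable from the premises, so it does not yield O(anonymize_dossier).
No other premise forces O(anonymize_dossier). An ideal world satisfying every premise can still have ¬anonymize_dossier true, so F(¬anonymize_dossier) is not derivable.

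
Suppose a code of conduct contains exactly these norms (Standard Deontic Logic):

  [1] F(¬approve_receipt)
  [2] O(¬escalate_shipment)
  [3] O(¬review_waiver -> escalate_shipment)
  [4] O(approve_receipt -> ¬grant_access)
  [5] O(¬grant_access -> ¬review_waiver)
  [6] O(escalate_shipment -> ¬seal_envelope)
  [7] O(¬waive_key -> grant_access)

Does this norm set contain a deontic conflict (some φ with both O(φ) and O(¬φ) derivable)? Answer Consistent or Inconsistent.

Inconsistent

From premise 2 we have O(¬escalate_shipment).
The contrapositive of premise 3 (O(¬review_waiver -> escalate_shipment)) is O(¬escalate_shipment -> review_waiver), and O(¬escalate_shipment) is already established, so O(review_waiver).
The contrapositive of premise 5 (O(¬grant_access -> ¬review_waiver)) is O(review_waiver -> grant_access), and O(review_waiver) is already established, so O(grant_access).
Premise 4, O(approve_receipt -> ¬grant_access), contraposes to O(grant_access -> ¬approve_receipt); with O(grant_access) we get O(¬approve_receipt).
But premise 1, F(¬approve_receipt), means O(approve_receipt).
We now have both O(¬approve_receipt) and O(approve_receipt) — approve_receipt is simultaneously obligatory and forbidden, violating the D-axiom.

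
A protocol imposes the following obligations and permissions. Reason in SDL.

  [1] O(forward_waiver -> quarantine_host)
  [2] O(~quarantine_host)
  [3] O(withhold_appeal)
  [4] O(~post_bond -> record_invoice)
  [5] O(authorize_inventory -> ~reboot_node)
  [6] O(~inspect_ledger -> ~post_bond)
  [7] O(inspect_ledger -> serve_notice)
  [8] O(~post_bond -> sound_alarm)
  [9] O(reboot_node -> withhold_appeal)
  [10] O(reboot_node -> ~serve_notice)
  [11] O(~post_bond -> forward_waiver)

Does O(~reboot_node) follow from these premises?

Yes

Premise 2 states O(~quarantine_host) outright.
The contrapositive of premise 1 (O(forward_waiver -> quarantine_host)) is O(~quarantine_host -> ~forward_waiver), and O(~quarantine_host) is already established, so O(~forward_waiver).
Premise 11, O(~post_bond -> forward_waiver), contraposes to O(~forward_waiver -> post_bond); with O(~forward_waiver) we get O(post_bond).
Premise 6, O(~inspect_ledger -> ~post_bond), contraposes to O(post_bond -> inspect_ledger); with O(post_bond) we get O(inspect_ledger).
With premise 7, O(inspect_ledger -> serve_notice), the K-axiom yields O(serve_notice).
Premise 10 is O(reboot_node -> ~serve_notice); contrapositively O(serve_notice -> ~reboot_node). Since O(serve_notice) holds, K gives O(~reboot_node).
Premises 3, 4, 5, 8, 9 do not contribute to this derivation.
So O(~reboot_node) follows.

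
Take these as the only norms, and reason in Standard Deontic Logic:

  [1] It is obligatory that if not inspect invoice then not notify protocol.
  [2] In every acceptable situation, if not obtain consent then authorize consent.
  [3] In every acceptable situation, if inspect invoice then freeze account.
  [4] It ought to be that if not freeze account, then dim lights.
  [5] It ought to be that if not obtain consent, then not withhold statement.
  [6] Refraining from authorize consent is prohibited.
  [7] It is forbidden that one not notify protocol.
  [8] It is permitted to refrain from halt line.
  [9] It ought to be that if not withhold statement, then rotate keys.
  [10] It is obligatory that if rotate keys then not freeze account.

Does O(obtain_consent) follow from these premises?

Yes

F(¬notify_protocol) at premise 7 means O(notify_protocol).
Premise 1 is O(¬inspect_invoice → ¬notify_protocol); contrapositively O(notify_protocol → inspect_invoice). Since O(notify_protocol) holds, K gives O(inspect_invoice).
With premise 3, O(inspect_invoice → freeze_account), the K-axiom yields O(freeze_account).
The contrapositive of premise 10 (O(rotate_keys → ¬freeze_account)) is O(freeze_account → ¬rotate_keys), and O(freeze_account) is already established, so O(¬rotate_keys).
Premise 9, O(¬withhold_statement → rotate_keys), contraposes to O(¬rotate_keys → withhold_statement); with O(¬rotate_keys) we get O(withhold_statement).
The contrapositive of premise 5 (O(¬obtain_consent → ¬withhold_statement)) is O(withhold_statement → obtain_consent), and O(withhold_statement) is already established, so O(obtain_consent).
Premises 2, 4, 6, 8 do not contribute to this derivation.
So O(obtain_consent) follows.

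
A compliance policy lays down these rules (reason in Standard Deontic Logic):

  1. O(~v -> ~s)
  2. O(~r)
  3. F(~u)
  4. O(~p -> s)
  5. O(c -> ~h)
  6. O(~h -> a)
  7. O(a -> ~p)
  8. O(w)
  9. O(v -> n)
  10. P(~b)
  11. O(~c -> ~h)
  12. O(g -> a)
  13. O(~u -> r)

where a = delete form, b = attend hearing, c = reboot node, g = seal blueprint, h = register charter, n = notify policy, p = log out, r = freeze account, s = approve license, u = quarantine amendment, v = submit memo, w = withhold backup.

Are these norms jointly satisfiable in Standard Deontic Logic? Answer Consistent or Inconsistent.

Premise 13 is O(~u -> r), but O(~u) is not derivable from the premises, so it does not yield O(r).
So O(r) is not derivable, and the apparent clash with O(~r) does not arise.
A world satisfying every obligation exists (e.g. a=true, b=false, c=false, g=false, h=false, n=true, p=false, r=false, s=true, u=true, v=true, w=true); no atom is both obligatory and forbidden, so the set is consistent.

Consistent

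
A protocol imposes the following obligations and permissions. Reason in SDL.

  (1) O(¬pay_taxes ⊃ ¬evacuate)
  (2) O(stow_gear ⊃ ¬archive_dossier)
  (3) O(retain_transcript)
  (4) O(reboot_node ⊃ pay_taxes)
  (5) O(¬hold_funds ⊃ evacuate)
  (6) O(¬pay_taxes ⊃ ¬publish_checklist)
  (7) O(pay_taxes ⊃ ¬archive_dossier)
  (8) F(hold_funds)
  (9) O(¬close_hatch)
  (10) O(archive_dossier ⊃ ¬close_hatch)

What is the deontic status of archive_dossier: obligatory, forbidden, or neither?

Forbidden

F(hold_funds) at premise 8 means O(¬hold_funds).
Premise 5 is O(¬hold_funds ⊃ evacuate); since O(¬hold_funds), deontic closure gives O(evacuate).
The contrapositive of premise 1 (O(¬pay_taxes ⊃ ¬evacuate)) is O(evacuate ⊃ pay_taxes), and O(evacuate) is already established, so O(pay_taxes).
With premise 7, O(pay_taxes ⊃ ¬archive_dossier), the K-axiom yields O(¬archive_dossier).
Premises 2, 3, 4, 6, 9, 10 do not contribute to this derivation.
Thus O(¬archive_dossier), which is F(archive_dossier): archive_dossier is forbidden.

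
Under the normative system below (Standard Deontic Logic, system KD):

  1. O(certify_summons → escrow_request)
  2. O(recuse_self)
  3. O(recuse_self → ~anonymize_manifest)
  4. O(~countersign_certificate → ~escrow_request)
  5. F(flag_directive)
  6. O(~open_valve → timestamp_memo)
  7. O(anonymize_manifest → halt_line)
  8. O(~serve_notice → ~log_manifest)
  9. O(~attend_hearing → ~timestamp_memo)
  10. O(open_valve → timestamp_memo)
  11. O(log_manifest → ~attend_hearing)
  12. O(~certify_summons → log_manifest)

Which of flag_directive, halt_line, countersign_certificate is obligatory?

countersign_certificate

Premises 10 and 6 cover both cases: O(open_valve → timestamp_memo) and O(~open_valve → timestamp_memo). Since open_valve ∨ ~open_valve is a tautology, O(timestamp_memo) follows.
Premise 9 is O(~attend_hearing → ~timestamp_memo); contrapositively O(timestamp_memo → attend_hearing). Since O(timestamp_memo) holds, K gives O(attend_hearing).
The contrapositive of premise 11 (O(log_manifest → ~attend_hearing)) is O(attend_hearing → ~log_manifest), and O(attend_hearing) is already established, so O(~log_manifest).
The contrapositive of premise 12 (O(~certify_summons → log_manifest)) is O(~log_manifest → certify_summons), and O(~log_manifest) is already established, so O(certify_summons).
From O(certify_summons) and premise 1, O(certify_summons → escrow_request), we obtain O(escrow_request).
Premise 4 is O(~countersign_certificate → ~escrow_request); contrapositively O(escrow_request → countersign_certificate). Since O(escrow_request) holds, K gives O(countersign_certificate).
So O(countersign_certificate) holds — countersign_certificate is obligatory. None of the other listed options is made obligatory by any chain of premises.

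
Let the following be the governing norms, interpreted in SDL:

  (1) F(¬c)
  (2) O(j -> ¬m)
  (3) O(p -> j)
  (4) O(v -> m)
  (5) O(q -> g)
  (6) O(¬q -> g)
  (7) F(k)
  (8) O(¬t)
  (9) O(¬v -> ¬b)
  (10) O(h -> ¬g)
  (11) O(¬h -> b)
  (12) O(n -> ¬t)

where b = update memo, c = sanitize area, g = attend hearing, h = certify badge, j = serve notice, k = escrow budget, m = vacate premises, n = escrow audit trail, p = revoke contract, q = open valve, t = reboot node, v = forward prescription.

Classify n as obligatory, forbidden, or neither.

Neither

Premise 12 is O(n -> ¬t); even if O(¬t) held, inferring O(n) would be affirming the consequent — invalid.
No premise or chain of K-axiom applications forces O(n), and none forces O(¬n). So n is neither obligatory nor forbidden under these norms.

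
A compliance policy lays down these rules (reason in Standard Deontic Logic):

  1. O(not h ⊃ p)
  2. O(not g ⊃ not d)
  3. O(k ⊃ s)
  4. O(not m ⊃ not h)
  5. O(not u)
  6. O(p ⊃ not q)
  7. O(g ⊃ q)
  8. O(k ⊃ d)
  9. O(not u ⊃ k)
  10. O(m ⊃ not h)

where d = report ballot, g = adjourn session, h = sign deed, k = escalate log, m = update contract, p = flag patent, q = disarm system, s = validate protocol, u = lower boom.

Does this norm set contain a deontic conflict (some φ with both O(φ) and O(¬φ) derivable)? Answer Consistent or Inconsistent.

By case analysis on not m: premise 4 gives O(not m ⊃ not h) and premise 10 gives O(m ⊃ not h), so O(not h) either way.
Premise 1 is O(not h ⊃ p); since O(not h), deontic closure gives O(p).
Premise 6 is O(p ⊃ not q); since O(p), deontic closure gives O(not q).
The contrapositive of premise 7 (O(g ⊃ q)) is O(not q ⊃ not g), and O(not q) is already established, so O(not g).
With premise 2, O(not g ⊃ not d), the K-axiom yields O(not d).
Premise 8 is O(k ⊃ d); contrapositively O(not d ⊃ not k). Since O(not d) holds, K gives O(not k).
The contrapositive of premise 9 (O(not u ⊃ k)) is O(not k ⊃ u), and O(not k) is already established, so O(u).
But premise 5 directly asserts O(not u).
We now have both O(u) and O(not u) — u is simultaneously obligatory and forbidden, violating the D-axiom.

Inconsistent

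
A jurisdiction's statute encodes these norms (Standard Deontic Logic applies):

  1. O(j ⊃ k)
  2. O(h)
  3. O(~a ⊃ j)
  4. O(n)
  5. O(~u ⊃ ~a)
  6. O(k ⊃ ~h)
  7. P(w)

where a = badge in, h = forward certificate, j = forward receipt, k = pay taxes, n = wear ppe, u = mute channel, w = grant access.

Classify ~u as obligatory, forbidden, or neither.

Premise 2 gives O(h).
The contrapositive of premise 6 (O(k ⊃ ~h)) is O(h ⊃ ~k), and O(h) is already established, so O(~k).
The contrapositive of premise 1 (O(j ⊃ k)) is O(~k ⊃ ~j), and O(~k) is already established, so O(~j).
Premise 3 is O(~a ⊃ j); contrapositively O(~j ⊃ a). Since O(~j) holds, K gives O(a).
The contrapositive of premise 5 (O(~u ⊃ ~a)) is O(a ⊃ u), and O(a) is already established, so O(u).
Premises 4, 7 do not contribute to this derivation.
Thus O(u), which is F(~u): ~u is forbidden.

Forbidden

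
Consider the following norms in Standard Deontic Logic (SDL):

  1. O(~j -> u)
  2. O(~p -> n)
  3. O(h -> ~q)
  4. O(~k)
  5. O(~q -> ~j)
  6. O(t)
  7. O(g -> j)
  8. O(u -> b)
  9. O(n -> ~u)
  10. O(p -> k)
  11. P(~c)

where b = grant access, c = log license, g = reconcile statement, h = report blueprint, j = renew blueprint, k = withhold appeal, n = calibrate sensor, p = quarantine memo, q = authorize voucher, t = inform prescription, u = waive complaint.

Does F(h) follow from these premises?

Premise 4 states O(~k) outright.
Premise 10, O(p -> k), contraposes to O(~k -> ~p); with O(~k) we get O(~p).
With premise 2, O(~p -> n), the K-axiom yields O(n).
From O(n) and premise 9, O(n -> ~u), we obtain O(~u).
Premise 1, O(~j -> u), contraposes to O(~u -> j); with O(~u) we get O(j).
Premise 5 is O(~q -> ~j); contrapositively O(j -> q). Since O(j) holds, K gives O(q).
The contrapositive of premise 3 (O(h -> ~q)) is O(q -> ~h), and O(q) is already established, so O(~h).
Premises 6, 7, 8, 11 do not contribute to this derivation.
So O(~h) holds, i.e. F(h). The claim follows.

Yes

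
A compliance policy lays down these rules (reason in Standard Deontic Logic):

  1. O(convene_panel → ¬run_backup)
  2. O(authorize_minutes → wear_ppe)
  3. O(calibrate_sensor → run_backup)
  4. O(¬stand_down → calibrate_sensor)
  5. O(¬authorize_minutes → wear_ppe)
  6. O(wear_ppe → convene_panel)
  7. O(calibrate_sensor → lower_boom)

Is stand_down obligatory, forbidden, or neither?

Obligatory

By case analysis on authorize_minutes: premise 2 gives O(authorize_minutes → wear_ppe) and premise 5 gives O(¬authorize_minutes → wear_ppe), so O(wear_ppe) either way.
From O(wear_ppe) and premise 6, O(wear_ppe → convene_panel), we obtain O(convene_panel).
From O(convene_panel) and premise 1, O(convene_panel → ¬run_backup), we obtain O(¬run_backup).
Premise 3 is O(calibrate_sensor → run_backup); contrapositively O(¬run_backup → ¬calibrate_sensor). Since O(¬run_backup) holds, K gives O(¬calibrate_sensor).
Premise 4, O(¬stand_down → calibrate_sensor), contraposes to O(¬calibrate_sensor → stand_down); with O(¬calibrate_sensor) we get O(stand_down).
Premise 7 does not contribute to this derivation.
Hence stand_down is obligatory.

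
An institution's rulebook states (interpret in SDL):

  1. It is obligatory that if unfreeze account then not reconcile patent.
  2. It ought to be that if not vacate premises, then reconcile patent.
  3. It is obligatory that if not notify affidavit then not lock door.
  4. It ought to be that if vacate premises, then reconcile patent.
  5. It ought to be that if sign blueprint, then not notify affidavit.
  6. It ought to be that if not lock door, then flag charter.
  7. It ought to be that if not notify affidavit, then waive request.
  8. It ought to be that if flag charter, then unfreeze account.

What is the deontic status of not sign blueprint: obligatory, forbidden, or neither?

By case analysis on vacate_premises: premise 4 gives O(vacate_premises → reconcile_patent) and premise 2 gives O(¬vacate_premises → reconcile_patent), so O(reconcile_patent) either way.
The contrapositive of premise 1 (O(unfreeze_account → ¬reconcile_patent)) is O(reconcile_patent → ¬unfreeze_account), and O(reconcile_patent) is already established, so O(¬unfreeze_account).
Premise 8 is O(flag_charter → unfreeze_account); contrapositively O(¬unfreeze_account → ¬flag_charter). Since O(¬unfreeze_account) holds, K gives O(¬flag_charter).
The contrapositive of premise 6 (O(¬lock_door → flag_charter)) is O(¬flag_charter → lock_door), and O(¬flag_charter) is already established, so O(lock_door).
Premise 3 is O(¬notify_affidavit → ¬lock_door); contrapositively O(lock_door → notify_affidavit). Since O(lock_door) holds, K gives O(notify_affidavit).
The contrapositive of premise 5 (O(sign_blueprint → ¬notify_affidavit)) is O(notify_affidavit → ¬sign_blueprint), and O(notify_affidavit) is already established, so O(¬sign_blueprint).
Premise 7 does not contribute to this derivation.
Hence ¬sign_blueprint is obligatory.

Obligatory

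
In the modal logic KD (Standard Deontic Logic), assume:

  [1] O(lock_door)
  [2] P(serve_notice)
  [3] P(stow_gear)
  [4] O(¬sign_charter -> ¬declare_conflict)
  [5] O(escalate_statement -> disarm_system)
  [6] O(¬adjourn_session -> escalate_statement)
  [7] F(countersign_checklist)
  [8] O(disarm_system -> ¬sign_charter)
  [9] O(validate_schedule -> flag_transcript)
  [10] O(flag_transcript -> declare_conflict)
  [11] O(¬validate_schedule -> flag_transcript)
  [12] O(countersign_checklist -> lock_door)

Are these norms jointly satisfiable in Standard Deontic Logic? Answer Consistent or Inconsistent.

Consistent

Premise 12 is O(countersign_checklist -> lock_door); even if O(lock_door) held, inferring O(countersign_checklist) would be affirming the consequent — invalid.
So O(countersign_checklist) is not derivable, and the apparent clash with O(¬countersign_checklist) does not arise.
A world satisfying every obligation exists (e.g. adjourn_session=true, countersign_checklist=false, declare_conflict=true, disarm_system=false, escalate_statement=false, flag_transcript=true, lock_door=true, serve_notice=false, sign_charter=true, stow_gear=false, validate_schedule=false); no atom is both obligatory and forbidden, so the set is consistent.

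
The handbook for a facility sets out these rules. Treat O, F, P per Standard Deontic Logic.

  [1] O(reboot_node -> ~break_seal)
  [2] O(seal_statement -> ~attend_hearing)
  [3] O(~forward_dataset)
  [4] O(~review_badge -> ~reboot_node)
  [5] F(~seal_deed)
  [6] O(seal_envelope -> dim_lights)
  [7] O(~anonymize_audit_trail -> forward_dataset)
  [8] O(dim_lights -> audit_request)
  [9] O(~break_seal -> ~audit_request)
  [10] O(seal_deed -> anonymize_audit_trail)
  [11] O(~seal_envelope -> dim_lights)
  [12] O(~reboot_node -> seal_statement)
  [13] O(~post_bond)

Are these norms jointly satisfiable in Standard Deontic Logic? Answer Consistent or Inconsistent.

Consistent

Premise 7 is O(~anonymize_audit_trail -> forward_dataset), but O(~anonymize_audit_trail) is not derivable from the premises, so it does not yield O(forward_dataset).
So O(forward_dataset) is not derivable, and the apparent clash with O(~forward_dataset) does not arise.
A world satisfying every obligation exists (e.g. anonymize_audit_trail=true, attend_hearing=false, audit_request=true, break_seal=true, dim_lights=true, forward_dataset=false, post_bond=false, reboot_node=false, review_badge=false, seal_deed=true, seal_envelope=false, seal_statement=true); no atom is both obligatory and forbidden, so the set is consistent.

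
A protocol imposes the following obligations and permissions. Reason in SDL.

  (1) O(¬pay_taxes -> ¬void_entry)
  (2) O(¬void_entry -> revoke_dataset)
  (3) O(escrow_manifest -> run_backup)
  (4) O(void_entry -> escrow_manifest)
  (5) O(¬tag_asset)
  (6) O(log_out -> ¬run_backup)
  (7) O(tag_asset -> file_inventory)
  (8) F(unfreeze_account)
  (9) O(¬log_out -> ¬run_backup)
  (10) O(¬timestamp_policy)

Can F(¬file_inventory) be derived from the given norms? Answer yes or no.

Premise 7 is O(tag_asset -> file_inventory), but O(tag_asset) is not derivable from the premises, so it does not yield O(file_inventory).
No other premise forces O(file_inventory). An ideal world satisfying every premise can still have ¬file_inventory true, so F(¬file_inventory) is not derivable.

No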